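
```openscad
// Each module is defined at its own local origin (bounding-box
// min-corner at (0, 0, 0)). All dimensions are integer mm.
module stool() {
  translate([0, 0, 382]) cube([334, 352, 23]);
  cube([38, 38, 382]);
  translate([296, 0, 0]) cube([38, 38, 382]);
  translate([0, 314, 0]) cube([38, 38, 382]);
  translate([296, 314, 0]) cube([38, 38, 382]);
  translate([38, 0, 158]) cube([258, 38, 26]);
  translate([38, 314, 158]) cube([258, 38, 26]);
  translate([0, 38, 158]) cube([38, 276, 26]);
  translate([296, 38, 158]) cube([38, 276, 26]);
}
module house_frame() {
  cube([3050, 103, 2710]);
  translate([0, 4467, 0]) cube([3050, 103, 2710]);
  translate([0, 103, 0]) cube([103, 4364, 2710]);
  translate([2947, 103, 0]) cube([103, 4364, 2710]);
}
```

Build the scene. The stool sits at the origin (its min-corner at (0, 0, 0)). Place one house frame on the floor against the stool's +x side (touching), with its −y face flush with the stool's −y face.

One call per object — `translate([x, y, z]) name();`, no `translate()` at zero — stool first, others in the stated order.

stool();
translate([334, 0, 0]) house_frame();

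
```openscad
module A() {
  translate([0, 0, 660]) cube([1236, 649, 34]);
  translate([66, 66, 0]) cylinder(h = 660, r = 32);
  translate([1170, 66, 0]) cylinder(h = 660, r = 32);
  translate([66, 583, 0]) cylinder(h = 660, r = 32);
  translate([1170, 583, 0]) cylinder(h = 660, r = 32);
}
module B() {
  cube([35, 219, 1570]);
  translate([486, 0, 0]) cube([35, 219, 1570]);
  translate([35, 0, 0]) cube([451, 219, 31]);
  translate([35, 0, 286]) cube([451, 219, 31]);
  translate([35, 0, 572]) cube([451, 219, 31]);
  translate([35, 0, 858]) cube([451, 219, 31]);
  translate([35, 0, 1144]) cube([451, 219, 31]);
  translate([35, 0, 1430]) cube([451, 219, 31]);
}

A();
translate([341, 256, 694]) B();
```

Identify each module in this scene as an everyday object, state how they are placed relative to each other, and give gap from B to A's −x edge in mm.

A is a table. B is a bookshelf. The bookshelf is on top of the table. The gap from the bookshelf to the table's −x edge is 341 mm.

The bookshelf's min-x is at 341; the table's min-x is 0; gap = 341 mm.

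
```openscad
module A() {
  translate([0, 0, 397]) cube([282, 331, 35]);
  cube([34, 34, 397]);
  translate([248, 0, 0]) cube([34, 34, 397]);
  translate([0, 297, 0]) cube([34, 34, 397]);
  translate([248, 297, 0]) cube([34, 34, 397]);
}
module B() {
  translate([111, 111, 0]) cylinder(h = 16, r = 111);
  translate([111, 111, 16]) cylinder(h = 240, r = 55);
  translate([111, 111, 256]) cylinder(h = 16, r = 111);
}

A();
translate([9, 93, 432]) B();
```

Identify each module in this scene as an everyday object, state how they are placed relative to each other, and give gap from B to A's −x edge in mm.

A is a stool. B is a spool. The spool is on top of the stool. The gap from the spool to the stool's −x edge is 9 mm.

The spool's min-x is at 9; the stool's min-x is 0; gap = 9 mm.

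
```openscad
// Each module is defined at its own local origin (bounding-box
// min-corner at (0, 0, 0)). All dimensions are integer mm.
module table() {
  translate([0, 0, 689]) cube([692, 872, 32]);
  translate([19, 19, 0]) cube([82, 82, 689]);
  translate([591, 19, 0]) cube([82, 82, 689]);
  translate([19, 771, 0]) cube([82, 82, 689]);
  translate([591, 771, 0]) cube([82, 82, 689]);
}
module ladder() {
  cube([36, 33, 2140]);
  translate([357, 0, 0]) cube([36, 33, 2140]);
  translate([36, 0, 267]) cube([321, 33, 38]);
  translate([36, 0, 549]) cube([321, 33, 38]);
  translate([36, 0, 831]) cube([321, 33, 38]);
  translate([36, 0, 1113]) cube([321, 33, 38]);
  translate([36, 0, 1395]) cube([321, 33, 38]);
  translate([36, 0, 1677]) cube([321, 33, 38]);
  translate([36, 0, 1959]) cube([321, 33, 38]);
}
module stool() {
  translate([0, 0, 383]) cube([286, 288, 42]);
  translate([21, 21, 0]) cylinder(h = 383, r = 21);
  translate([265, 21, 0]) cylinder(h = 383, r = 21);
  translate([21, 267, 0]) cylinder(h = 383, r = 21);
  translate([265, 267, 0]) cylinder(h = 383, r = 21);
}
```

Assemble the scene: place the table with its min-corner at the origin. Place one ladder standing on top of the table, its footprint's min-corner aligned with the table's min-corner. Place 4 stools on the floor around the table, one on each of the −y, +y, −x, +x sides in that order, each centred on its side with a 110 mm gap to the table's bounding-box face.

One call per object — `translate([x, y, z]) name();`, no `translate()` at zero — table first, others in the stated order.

table();
translate([0, 0, 721]) ladder();
translate([203, -398, 0]) stool();
translate([203, 982, 0]) stool();
translate([-396, 292, 0]) stool();
translate([802, 292, 0]) stool();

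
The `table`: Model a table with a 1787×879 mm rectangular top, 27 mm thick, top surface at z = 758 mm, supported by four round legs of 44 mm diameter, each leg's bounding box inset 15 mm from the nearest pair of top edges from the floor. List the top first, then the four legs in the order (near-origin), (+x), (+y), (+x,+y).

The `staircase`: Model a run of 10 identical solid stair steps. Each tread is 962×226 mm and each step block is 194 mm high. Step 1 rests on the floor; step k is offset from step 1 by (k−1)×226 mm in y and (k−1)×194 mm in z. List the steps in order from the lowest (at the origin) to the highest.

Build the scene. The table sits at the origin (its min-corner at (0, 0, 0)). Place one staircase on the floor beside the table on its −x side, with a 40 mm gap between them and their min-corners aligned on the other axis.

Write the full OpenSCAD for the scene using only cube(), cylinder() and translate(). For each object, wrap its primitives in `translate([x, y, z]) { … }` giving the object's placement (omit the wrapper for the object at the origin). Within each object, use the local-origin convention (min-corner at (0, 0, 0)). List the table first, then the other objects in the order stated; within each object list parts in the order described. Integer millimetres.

translate([0, 0, 731]) cube([1787, 879, 27]);
translate([37, 37, 0]) cylinder(h = 731, r = 22);
translate([1750, 37, 0]) cylinder(h = 731, r = 22);
translate([37, 842, 0]) cylinder(h = 731, r = 22);
translate([1750, 842, 0]) cylinder(h = 731, r = 22);
translate([-1002, 0, 0]) {
  cube([962, 226, 194]);
  translate([0, 226, 194]) cube([962, 226, 194]);
  translate([0, 452, 388]) cube([962, 226, 194]);
  translate([0, 678, 582]) cube([962, 226, 194]);
  translate([0, 904, 776]) cube([962, 226, 194]);
  translate([0, 1130, 970]) cube([962, 226, 194]);
  translate([0, 1356, 1164]) cube([962, 226, 194]);
  translate([0, 1582, 1358]) cube([962, 226, 194]);
  translate([0, 1808, 1552]) cube([962, 226, 194]);
  translate([0, 2034, 1746]) cube([962, 226, 194]);
}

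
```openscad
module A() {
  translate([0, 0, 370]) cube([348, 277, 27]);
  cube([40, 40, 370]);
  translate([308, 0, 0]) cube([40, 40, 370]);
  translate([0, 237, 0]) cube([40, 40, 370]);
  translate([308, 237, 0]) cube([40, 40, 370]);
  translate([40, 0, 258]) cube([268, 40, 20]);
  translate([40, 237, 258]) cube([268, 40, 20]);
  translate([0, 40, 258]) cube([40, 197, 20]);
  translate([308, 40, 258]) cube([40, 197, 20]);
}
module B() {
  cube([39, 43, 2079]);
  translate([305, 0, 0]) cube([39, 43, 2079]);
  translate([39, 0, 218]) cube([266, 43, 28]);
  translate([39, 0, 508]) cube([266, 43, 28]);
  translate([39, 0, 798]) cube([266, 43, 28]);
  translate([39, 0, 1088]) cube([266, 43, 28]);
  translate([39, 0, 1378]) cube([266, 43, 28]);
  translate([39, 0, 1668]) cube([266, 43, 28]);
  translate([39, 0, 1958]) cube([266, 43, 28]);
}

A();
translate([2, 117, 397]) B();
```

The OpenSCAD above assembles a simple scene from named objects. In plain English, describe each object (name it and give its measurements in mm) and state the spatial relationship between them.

A is a four-legged stool. The seat is a 348×277×27 mm slab whose top surface is at z = 397 mm; four square legs, each 40×40 mm in cross-section, run from the floor (z = 0) to the underside of the seat, each flush with a corner of the seat. Four stretchers, 40 mm wide and 20 mm tall, connect adjacent legs with their undersides at z = 258 mm, each running between the inner faces of the legs it joins and aligned with the legs' outer faces on the other axis.

B is a wooden ladder with two side rails of 39×43 mm section and 2079 mm height, set 344 mm apart overall. Between them run 7 rectangular rungs (43 mm deep, 28 mm thick), front faces flush with the rails' −y face. The bottom of the first rung is 218 mm above the floor and each subsequent rung is 290 mm higher than the one below.

The ladder is on top of the stool, centred.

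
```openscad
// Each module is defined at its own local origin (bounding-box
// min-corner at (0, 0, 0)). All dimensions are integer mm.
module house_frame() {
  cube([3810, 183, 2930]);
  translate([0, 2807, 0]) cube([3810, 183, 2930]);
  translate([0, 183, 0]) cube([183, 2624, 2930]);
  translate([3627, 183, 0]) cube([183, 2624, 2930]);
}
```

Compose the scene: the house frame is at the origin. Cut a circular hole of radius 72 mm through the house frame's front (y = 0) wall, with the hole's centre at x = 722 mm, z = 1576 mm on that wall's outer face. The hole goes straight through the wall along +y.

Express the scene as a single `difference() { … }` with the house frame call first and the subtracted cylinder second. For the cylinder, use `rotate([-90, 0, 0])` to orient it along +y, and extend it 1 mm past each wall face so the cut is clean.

difference() {
  house_frame();
  translate([722, -1, 1576]) rotate([-90, 0, 0]) cylinder(h = 185, r = 72);
}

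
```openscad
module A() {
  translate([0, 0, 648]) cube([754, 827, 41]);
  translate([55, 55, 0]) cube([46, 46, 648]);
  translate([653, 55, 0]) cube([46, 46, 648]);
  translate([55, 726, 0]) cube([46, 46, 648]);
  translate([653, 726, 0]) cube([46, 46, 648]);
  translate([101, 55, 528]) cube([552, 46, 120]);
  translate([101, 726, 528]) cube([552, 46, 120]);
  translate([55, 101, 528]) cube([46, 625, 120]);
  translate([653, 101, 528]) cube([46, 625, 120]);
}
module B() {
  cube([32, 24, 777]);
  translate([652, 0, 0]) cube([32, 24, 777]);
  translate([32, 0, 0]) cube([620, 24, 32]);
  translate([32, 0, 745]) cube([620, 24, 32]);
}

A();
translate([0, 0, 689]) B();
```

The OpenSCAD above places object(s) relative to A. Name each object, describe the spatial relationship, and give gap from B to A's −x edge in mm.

A is a table. B is a picture frame. The picture frame is on top of the table. The gap from the picture frame to the table's −x edge is 0 mm.

The picture frame's min-x is at 0; the table's min-x is 0; gap = 0 mm.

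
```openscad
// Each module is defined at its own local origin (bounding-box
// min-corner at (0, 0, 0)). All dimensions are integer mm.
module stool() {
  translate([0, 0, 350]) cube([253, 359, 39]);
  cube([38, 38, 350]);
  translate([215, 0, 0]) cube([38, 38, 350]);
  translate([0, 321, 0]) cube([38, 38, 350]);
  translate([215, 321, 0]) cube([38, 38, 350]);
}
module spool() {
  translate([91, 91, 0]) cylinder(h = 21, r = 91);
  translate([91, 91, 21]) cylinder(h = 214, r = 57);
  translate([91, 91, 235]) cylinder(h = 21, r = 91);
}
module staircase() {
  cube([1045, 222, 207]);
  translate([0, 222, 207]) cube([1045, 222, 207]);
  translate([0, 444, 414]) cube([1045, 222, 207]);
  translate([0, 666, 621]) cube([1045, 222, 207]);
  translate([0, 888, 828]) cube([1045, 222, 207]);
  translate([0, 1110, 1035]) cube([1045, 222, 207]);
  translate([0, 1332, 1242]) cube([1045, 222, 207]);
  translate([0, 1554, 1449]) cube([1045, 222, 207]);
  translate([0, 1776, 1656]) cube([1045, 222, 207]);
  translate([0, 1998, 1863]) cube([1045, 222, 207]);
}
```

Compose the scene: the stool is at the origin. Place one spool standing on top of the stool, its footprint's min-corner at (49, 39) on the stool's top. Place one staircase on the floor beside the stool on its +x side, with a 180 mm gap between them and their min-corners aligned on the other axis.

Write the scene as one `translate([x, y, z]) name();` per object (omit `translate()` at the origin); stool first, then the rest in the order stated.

stool();
translate([49, 39, 389]) spool();
translate([433, 0, 0]) staircase();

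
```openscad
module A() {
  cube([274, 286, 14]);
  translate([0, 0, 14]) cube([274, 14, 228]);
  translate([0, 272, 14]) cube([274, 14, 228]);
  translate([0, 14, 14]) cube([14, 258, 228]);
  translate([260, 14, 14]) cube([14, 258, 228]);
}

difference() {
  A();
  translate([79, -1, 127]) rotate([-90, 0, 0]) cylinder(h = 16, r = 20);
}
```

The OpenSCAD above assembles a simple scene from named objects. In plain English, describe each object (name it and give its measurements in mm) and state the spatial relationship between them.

A is an open-topped rectangular box: outside dimensions 274×286×242 mm, with a uniform wall and base thickness of 14 mm. The base is a full 274×286 slab on the floor; four walls sit on top of the base. The front and back walls (the −y and +y sides) span the full width; the two side walls fit between them.

The open box has a circular hole of radius 20 mm through its front wall, centred at (x = 79, z = 127).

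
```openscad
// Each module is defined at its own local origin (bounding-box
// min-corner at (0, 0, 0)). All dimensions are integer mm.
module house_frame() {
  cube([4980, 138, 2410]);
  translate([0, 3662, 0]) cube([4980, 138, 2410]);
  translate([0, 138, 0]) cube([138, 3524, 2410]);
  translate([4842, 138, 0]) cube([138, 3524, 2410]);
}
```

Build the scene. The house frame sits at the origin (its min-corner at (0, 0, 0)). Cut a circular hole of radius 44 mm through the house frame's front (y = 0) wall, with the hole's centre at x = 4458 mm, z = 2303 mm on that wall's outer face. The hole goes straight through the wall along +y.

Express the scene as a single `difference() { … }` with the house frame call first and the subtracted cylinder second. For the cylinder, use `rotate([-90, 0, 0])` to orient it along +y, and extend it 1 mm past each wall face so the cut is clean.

difference() {
  house_frame();
  translate([4458, -1, 2303]) rotate([-90, 0, 0]) cylinder(h = 140, r = 44);
}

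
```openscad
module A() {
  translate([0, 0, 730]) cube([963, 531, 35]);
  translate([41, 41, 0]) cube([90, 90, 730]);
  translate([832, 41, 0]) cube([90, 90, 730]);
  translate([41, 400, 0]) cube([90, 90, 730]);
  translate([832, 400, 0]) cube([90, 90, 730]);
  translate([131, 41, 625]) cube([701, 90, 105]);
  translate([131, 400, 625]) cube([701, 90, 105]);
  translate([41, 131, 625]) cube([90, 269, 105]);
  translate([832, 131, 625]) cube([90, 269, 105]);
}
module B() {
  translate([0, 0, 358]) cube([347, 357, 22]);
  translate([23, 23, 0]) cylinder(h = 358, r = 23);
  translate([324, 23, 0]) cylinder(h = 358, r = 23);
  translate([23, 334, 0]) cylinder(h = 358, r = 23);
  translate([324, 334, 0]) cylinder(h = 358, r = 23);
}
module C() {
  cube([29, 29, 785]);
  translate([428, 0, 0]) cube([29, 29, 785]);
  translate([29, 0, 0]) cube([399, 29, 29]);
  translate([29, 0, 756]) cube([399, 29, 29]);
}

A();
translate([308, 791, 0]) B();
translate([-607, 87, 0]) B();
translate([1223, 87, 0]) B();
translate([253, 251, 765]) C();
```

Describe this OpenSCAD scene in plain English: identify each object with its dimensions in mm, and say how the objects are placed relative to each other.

A is a table: top 963 mm (x) × 531 mm (y), 35 mm thick, upper face at z = 765 mm, on four 90×90 mm square legs, each inset 41 mm from the nearest pair of top edges, running from z = 0 to the bottom of the top. Four apron rails, 90 mm thick and 105 mm tall, run between adjacent legs with their top edges flush with the underside of the top and their outer faces flush with the legs' outer faces.

B is a four-legged stool. The seat is a 347×357×22 mm slab whose top surface is at z = 380 mm; four round legs, each 46 mm in diameter, run from the floor (z = 0) to the underside of the seat, each leg's axis is inset half a diameter from the nearest pair of seat edges (so the leg's bounding box is flush with the corner).

C is a rectangular picture frame lying in the x–z plane (depth along y). The opening is 399 mm wide (x) by 727 mm tall (z), surrounded by a border 29 mm wide on all four sides. The frame is 29 mm deep and is made of two full-height vertical stiles with two horizontal rails fitted between them.

Three stools sit around the table at the +y, −x, +x sides. The picture frame is on top of the table, centred.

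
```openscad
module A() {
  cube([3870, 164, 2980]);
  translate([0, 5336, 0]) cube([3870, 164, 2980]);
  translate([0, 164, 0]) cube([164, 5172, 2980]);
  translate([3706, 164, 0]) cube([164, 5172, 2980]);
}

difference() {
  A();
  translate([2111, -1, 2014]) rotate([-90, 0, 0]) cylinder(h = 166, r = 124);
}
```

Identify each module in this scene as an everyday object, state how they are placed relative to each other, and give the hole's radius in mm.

A is a house frame. The house frame has a circular hole through its front wall. The hole's radius is 124 mm.

The subtracted cylinder has r = 124 mm.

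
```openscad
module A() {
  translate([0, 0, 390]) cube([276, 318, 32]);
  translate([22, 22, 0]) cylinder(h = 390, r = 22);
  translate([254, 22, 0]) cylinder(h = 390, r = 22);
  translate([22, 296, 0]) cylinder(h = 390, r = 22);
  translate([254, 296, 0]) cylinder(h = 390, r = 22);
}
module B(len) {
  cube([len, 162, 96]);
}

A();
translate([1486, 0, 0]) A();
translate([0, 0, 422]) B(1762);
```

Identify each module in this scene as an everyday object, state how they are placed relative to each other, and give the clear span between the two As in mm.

Second stool starts at x = 1486; first ends at x = 276; clear span = 1486 − 276 = 1210 mm.

A is a stool. B is a beam. A beam spans the tops of two stools. The clear span between the two stools is 1210 mm.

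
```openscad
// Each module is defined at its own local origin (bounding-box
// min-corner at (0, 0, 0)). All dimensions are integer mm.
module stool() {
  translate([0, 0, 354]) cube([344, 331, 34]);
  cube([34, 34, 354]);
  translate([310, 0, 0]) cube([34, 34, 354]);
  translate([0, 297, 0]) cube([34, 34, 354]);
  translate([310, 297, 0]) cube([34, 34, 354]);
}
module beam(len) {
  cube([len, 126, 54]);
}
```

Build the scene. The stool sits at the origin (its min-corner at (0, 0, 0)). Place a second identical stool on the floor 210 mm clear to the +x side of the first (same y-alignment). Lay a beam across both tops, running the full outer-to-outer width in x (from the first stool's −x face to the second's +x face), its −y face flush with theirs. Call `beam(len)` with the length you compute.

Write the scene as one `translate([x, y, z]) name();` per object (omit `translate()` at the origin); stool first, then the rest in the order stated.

stool();
translate([554, 0, 0]) stool();
translate([0, 0, 388]) beam(898);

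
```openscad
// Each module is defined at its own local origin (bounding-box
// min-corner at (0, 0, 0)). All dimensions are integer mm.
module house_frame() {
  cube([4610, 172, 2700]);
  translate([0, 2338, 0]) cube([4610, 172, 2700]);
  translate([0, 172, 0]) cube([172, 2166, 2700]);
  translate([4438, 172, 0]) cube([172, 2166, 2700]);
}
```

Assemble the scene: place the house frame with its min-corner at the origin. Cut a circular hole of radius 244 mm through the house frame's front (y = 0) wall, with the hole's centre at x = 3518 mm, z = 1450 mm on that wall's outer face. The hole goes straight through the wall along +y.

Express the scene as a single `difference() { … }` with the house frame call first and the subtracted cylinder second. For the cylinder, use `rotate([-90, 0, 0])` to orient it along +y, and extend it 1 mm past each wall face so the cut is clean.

difference() {
  house_frame();
  translate([3518, -1, 1450]) rotate([-90, 0, 0]) cylinder(h = 174, r = 244);
}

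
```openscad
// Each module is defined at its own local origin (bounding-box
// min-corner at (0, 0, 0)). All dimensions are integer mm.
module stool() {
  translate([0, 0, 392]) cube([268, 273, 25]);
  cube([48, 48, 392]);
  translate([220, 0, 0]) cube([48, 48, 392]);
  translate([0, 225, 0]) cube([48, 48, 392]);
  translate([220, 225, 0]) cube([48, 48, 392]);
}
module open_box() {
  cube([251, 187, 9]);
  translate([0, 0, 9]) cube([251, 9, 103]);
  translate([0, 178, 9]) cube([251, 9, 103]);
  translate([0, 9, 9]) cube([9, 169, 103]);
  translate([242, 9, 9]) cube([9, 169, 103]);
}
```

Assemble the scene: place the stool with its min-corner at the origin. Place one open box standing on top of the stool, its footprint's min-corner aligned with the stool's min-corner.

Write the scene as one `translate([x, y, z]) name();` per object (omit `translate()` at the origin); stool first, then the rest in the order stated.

stool();
translate([0, 0, 417]) open_box();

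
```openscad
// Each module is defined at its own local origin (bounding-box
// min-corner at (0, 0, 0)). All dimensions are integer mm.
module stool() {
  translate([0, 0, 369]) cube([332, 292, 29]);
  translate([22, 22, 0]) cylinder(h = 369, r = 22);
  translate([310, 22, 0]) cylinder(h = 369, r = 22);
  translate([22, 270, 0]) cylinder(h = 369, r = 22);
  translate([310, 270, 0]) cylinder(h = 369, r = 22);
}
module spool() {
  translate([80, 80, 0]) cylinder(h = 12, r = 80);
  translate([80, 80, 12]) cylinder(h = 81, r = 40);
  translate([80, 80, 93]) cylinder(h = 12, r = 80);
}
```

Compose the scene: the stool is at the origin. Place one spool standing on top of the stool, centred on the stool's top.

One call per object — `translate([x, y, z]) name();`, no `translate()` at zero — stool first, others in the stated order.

stool();
translate([86, 66, 398]) spool();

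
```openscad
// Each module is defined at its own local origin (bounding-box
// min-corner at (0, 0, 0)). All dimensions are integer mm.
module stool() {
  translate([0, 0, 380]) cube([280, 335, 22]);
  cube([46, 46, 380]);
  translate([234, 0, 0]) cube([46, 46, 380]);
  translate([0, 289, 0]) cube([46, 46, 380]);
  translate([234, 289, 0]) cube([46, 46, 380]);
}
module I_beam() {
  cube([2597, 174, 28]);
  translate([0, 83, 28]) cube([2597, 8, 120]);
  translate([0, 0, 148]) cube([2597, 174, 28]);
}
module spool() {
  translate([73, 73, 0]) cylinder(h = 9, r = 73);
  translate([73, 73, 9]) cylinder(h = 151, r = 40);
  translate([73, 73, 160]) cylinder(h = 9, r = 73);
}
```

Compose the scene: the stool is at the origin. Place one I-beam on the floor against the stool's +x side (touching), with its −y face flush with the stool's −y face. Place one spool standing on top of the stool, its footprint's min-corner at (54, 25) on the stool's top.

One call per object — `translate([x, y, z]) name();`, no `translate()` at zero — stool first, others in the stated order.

stool();
translate([280, 0, 0]) I_beam();
translate([54, 25, 402]) spool();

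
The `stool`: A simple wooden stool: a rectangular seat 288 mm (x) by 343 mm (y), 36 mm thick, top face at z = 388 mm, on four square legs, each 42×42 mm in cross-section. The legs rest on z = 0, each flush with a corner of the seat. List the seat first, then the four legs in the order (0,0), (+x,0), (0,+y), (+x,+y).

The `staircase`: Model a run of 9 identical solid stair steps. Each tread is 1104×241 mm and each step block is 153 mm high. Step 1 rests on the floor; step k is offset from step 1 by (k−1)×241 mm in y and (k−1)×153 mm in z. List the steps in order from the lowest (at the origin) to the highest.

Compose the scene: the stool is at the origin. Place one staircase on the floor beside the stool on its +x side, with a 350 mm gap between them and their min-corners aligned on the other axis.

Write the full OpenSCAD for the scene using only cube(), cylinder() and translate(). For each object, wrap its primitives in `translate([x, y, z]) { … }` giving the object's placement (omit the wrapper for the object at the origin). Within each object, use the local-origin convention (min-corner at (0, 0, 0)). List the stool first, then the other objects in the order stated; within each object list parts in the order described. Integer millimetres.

translate([0, 0, 352]) cube([288, 343, 36]);
cube([42, 42, 352]);
translate([246, 0, 0]) cube([42, 42, 352]);
translate([0, 301, 0]) cube([42, 42, 352]);
translate([246, 301, 0]) cube([42, 42, 352]);
translate([638, 0, 0]) {
  cube([1104, 241, 153]);
  translate([0, 241, 153]) cube([1104, 241, 153]);
  translate([0, 482, 306]) cube([1104, 241, 153]);
  translate([0, 723, 459]) cube([1104, 241, 153]);
  translate([0, 964, 612]) cube([1104, 241, 153]);
  translate([0, 1205, 765]) cube([1104, 241, 153]);
  translate([0, 1446, 918]) cube([1104, 241, 153]);
  translate([0, 1687, 1071]) cube([1104, 241, 153]);
  translate([0, 1928, 1224]) cube([1104, 241, 153]);
}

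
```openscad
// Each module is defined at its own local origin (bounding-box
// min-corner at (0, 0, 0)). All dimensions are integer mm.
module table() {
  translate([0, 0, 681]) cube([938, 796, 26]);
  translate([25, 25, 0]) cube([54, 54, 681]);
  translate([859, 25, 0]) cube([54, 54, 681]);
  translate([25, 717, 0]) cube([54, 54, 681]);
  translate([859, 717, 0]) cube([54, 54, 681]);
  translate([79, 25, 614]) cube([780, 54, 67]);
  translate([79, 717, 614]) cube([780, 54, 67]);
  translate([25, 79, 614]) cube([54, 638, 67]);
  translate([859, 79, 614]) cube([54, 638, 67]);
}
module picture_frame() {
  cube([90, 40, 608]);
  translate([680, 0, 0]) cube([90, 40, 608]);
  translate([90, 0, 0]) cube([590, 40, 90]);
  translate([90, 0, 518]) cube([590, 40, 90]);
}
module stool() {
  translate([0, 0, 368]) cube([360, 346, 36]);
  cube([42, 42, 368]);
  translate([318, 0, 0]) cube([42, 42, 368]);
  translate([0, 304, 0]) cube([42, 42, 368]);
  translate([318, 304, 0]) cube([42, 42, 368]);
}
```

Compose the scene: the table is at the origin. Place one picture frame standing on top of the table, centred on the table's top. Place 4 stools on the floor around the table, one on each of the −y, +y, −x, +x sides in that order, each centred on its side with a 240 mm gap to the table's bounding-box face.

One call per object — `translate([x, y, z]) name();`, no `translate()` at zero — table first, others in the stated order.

table();
translate([84, 378, 707]) picture_frame();
translate([289, -586, 0]) stool();
translate([289, 1036, 0]) stool();
translate([-600, 225, 0]) stool();
translate([1178, 225, 0]) stool();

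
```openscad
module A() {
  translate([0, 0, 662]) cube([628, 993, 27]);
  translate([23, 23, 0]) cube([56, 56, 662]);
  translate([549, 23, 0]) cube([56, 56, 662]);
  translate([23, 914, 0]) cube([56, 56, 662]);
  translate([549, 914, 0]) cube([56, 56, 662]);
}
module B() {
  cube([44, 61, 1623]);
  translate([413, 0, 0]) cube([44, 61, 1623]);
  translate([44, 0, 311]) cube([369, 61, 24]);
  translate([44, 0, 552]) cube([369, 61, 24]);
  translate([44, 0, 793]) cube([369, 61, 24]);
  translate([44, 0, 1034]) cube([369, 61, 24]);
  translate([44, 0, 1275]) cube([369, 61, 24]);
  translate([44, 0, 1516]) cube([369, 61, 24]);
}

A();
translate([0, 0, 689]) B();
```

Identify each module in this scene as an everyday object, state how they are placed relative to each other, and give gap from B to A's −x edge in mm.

A is a table. B is a ladder. The ladder is on top of the table. The gap from the ladder to the table's −x edge is 0 mm.

The ladder's min-x is at 0; the table's min-x is 0; gap = 0 mm.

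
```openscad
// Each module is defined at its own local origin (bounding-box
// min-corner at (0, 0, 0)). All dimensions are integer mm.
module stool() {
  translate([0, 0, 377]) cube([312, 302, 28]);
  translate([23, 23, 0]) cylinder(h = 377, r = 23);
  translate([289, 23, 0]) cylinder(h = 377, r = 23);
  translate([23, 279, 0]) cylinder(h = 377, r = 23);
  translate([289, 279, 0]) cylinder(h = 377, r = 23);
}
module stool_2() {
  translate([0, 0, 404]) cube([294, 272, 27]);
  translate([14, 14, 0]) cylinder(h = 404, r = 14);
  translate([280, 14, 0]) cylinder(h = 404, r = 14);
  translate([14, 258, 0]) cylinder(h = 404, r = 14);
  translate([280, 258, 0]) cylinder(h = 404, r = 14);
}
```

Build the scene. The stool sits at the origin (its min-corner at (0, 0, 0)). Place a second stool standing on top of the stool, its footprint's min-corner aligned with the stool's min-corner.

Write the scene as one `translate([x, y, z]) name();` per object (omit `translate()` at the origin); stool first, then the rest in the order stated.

stool();
translate([0, 0, 405]) stool_2();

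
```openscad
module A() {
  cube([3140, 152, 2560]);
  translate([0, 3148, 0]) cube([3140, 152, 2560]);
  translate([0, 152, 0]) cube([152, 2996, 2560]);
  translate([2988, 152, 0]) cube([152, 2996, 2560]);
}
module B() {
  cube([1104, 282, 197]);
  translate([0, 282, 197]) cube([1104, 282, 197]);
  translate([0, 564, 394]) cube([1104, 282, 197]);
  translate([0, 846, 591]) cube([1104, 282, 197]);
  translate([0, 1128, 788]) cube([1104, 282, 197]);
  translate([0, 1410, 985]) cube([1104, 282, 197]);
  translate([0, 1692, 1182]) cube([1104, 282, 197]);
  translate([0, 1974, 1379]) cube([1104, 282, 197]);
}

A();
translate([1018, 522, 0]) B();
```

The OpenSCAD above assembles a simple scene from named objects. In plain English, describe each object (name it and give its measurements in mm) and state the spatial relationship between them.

A is the wall frame of a small rectangular building: four walls, each 2560 mm tall and 152 mm thick, enclosing a footprint 3140 mm (x) by 3300 mm (y) outside-to-outside, with no floor or roof. The front and back walls (the −y and +y sides) span the full width; the two side walls fit between them.

B is a straight staircase of 8 solid steps. Each step is 1104 mm wide (x), 282 mm deep (y, the going) and 197 mm tall (the rise). The first step rests on the floor; each subsequent step sits one going further in +y and one rise higher in +z, directly behind and above the previous step with no overlap.

The staircase sits inside the house frame, centred.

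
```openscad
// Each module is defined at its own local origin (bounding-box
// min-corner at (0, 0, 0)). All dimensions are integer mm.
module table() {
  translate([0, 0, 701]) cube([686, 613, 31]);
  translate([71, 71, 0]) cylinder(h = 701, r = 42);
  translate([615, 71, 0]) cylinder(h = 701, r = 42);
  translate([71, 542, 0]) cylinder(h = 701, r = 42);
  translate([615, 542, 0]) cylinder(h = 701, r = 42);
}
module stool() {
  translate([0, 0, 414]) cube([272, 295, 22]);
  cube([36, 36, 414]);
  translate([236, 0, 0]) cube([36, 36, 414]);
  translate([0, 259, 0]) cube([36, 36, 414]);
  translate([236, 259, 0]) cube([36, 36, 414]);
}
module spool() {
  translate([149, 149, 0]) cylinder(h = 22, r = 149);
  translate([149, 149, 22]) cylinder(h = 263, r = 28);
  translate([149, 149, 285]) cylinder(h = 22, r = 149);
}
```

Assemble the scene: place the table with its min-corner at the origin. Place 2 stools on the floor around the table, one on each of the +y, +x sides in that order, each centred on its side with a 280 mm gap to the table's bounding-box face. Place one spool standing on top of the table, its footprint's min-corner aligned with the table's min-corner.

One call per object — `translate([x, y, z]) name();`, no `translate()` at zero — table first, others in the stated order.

table();
translate([207, 893, 0]) stool();
translate([966, 159, 0]) stool();
translate([0, 0, 732]) spool();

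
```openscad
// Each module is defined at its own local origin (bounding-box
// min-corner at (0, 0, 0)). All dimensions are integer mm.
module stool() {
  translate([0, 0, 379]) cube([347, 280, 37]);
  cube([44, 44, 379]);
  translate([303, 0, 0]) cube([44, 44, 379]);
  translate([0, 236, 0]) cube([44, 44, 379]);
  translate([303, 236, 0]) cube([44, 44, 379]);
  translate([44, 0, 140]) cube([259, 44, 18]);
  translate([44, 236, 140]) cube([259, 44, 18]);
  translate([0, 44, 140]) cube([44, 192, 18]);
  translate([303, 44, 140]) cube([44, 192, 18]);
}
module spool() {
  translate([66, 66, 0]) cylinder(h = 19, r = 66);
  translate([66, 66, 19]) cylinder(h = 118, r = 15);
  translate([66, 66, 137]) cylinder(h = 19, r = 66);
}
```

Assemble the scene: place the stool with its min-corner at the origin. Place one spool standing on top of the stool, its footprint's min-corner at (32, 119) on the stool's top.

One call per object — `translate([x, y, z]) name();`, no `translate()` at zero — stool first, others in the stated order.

stool();
translate([32, 119, 416]) spool();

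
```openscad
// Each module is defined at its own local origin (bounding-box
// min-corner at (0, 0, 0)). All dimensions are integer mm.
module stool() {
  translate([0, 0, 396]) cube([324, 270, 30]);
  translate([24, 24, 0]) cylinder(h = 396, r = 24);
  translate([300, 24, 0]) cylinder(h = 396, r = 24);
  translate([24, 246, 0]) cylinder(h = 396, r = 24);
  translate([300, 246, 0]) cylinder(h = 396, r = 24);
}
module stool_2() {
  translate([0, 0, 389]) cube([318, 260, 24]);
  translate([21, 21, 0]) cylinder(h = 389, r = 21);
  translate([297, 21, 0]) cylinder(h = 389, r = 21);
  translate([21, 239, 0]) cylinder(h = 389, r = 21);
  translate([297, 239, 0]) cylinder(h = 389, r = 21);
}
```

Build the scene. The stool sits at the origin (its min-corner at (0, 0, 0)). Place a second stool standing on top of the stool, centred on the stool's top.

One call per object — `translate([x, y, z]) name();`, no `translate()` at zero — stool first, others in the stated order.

stool();
translate([3, 5, 426]) stool_2();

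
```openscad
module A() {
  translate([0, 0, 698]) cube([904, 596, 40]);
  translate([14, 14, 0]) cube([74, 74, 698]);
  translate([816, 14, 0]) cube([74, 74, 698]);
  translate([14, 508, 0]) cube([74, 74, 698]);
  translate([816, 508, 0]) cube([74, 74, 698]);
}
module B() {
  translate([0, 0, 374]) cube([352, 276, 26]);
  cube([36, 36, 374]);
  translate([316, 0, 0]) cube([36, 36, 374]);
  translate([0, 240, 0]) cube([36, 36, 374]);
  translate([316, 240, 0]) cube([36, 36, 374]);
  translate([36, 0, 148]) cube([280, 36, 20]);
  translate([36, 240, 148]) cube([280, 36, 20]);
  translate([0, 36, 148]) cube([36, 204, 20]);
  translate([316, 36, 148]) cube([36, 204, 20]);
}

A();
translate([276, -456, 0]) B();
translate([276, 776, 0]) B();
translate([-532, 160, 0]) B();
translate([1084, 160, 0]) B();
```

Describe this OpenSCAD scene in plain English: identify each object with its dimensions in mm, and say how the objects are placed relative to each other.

A is a rectangular dining table. The top is 904×596×40 mm with its upper surface at z = 738 mm. It stands on four 74×74 mm square legs, each inset 14 mm from the nearest pair of top edges, running from the floor to the underside of the top.

B is a simple wooden stool: a rectangular seat 352 mm (x) by 276 mm (y), 26 mm thick, top face at z = 400 mm, on four square legs, each 36×36 mm in cross-section. The legs rest on z = 0, each flush with a corner of the seat. Four stretchers, 36 mm wide and 20 mm tall, connect adjacent legs with their undersides at z = 148 mm, each running between the inner faces of the legs it joins and aligned with the legs' outer faces on the other axis.

Four stools sit around the table at the −y, +y, −x, +x sides.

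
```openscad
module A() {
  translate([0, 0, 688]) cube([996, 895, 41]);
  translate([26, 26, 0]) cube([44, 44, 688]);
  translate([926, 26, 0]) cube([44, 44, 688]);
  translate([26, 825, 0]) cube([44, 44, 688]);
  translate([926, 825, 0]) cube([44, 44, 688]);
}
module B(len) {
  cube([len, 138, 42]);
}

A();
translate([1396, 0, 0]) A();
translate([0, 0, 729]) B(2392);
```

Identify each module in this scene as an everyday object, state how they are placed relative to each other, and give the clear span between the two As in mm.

Second table starts at x = 1396; first ends at x = 996; clear span = 1396 − 996 = 400 mm.

A is a table. B is a beam. A beam spans the tops of two tables. The clear span between the two tables is 400 mm.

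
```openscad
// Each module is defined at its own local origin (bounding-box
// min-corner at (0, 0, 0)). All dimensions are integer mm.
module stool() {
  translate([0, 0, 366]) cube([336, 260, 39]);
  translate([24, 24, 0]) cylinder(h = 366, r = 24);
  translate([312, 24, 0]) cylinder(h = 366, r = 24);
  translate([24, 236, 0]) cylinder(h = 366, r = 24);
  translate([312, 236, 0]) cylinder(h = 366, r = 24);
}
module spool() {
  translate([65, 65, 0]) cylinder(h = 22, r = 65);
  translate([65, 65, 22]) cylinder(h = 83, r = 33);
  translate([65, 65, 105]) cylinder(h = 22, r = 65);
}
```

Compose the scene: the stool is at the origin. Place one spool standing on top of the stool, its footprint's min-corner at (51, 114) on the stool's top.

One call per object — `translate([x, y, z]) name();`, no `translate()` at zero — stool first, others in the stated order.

stool();
translate([51, 114, 405]) spool();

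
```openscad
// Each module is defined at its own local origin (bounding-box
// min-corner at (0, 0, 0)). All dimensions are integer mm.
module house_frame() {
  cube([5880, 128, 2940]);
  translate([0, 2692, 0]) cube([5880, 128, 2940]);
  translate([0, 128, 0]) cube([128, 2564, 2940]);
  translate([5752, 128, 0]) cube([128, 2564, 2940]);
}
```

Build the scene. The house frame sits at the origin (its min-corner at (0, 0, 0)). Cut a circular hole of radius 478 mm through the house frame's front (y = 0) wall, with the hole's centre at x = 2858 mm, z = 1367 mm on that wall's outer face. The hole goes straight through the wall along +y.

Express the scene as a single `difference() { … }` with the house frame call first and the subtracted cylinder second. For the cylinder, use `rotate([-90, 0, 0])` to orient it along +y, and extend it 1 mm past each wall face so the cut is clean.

difference() {
  house_frame();
  translate([2858, -1, 1367]) rotate([-90, 0, 0]) cylinder(h = 130, r = 478);
}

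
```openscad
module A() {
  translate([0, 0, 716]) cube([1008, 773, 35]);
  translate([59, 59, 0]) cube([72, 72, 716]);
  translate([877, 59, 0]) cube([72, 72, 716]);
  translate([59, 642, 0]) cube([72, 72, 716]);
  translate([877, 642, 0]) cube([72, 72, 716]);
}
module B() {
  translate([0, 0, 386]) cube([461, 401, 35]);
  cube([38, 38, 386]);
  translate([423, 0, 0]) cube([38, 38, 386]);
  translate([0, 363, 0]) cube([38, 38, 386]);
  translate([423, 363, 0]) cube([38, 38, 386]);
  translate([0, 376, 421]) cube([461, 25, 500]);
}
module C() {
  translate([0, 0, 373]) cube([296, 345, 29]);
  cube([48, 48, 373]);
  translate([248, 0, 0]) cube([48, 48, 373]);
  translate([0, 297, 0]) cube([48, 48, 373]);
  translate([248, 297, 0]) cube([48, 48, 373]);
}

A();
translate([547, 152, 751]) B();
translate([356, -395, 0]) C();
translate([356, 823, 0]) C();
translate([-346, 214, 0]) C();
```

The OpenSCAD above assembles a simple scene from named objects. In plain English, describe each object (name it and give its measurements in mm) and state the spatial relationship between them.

A is a table: top 1008 mm (x) × 773 mm (y), 35 mm thick, upper face at z = 751 mm, on four 72×72 mm square legs, each inset 59 mm from the nearest pair of top edges, running from z = 0 to the bottom of the top.

B is a chair. The seat is a 461×401×35 mm slab with its top at z = 421 mm, on four 38×38 mm corner legs (flush with the seat edges, standing on z = 0). A flat backrest 25 mm thick, 500 mm tall, spans the full seat width and rises from the seat top along its +y edge, rear face flush with the rear of the seat.

C is a four-legged stool. The seat is 296×345 mm, 29 mm thick, top at z = 402 mm. It stands on four square legs, each 48×48 mm in cross-section, from z = 0 to the seat underside, each flush with a corner of the seat.

The chair is on top of the table. Three stools sit around the table at the −y, +y, −x sides.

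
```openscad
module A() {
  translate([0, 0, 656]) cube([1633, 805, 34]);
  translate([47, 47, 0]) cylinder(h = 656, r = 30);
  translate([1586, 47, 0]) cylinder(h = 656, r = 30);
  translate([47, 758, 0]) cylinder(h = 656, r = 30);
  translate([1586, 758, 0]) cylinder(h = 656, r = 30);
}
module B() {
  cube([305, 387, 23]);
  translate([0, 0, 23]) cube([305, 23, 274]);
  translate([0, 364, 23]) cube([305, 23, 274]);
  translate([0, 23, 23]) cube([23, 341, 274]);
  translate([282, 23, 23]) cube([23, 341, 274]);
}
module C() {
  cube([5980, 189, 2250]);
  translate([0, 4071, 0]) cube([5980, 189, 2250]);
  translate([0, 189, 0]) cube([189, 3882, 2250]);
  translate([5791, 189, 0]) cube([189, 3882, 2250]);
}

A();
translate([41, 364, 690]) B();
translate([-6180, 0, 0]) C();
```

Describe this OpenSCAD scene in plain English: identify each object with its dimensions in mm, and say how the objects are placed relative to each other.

A is a table: top 1633 mm (x) × 805 mm (y), 34 mm thick, upper face at z = 690 mm, on four round legs of 60 mm diameter, each leg's bounding box inset 17 mm from the nearest pair of top edges, running from z = 0 to the bottom of the top.

B is an open storage box with external size 305×387×297 mm and wall thickness 23 mm (the base is also 23 mm thick). The base covers the whole footprint; the four walls stand on the base, with the y-facing walls full-width and the x-facing walls fitting between their inner faces.

C is the wall frame of a small rectangular building: four walls, each 2250 mm tall and 189 mm thick, enclosing a footprint 5980 mm (x) by 4260 mm (y) outside-to-outside, with no floor or roof. The front and back walls (the −y and +y sides) span the full width; the two side walls fit between them.

The open box is on top of the table. The house frame is on the floor beside the table on its −x side.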